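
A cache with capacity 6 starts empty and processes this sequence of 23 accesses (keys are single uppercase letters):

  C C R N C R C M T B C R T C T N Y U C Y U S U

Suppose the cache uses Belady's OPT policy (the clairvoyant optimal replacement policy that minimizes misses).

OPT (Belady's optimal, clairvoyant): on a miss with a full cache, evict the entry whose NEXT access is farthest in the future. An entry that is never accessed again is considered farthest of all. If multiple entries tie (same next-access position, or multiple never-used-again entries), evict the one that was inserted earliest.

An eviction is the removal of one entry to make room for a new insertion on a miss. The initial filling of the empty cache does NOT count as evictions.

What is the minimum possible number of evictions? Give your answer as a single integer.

Answer: 3

Derivation:
OPT (Belady) simulation (capacity=6):
  1. access C: MISS. Cache: [C]
  2. access C: HIT. Next use of C: step 5. Cache: [C]
  3. access R: MISS. Cache: [C R]
  4. access N: MISS. Cache: [C R N]
  5. access C: HIT. Next use of C: step 7. Cache: [C R N]
  6. access R: HIT. Next use of R: step 12. Cache: [C R N]
  7. access C: HIT. Next use of C: step 11. Cache: [C R N]
  8. access M: MISS. Cache: [C R N M]
  9. access T: MISS. Cache: [C R N M T]
  10. access B: MISS. Cache: [C R N M T B]
  11. access C: HIT. Next use of C: step 14. Cache: [C R N M T B]
  12. access R: HIT. Next use of R: never. Cache: [C R N M T B]
  13. access T: HIT. Next use of T: step 15. Cache: [C R N M T B]
  14. access C: HIT. Next use of C: step 19. Cache: [C R N M T B]
  15. access T: HIT. Next use of T: never. Cache: [C R N M T B]
  16. access N: HIT. Next use of N: never. Cache: [C R N M T B]
  17. access Y: MISS, evict R (next use: never). Cache: [C N M T B Y]
  18. access U: MISS, evict N (next use: never). Cache: [C M T B Y U]
  19. access C: HIT. Next use of C: never. Cache: [C M T B Y U]
  20. access Y: HIT. Next use of Y: never. Cache: [C M T B Y U]
  21. access U: HIT. Next use of U: step 23. Cache: [C M T B Y U]
  22. access S: MISS, evict C (next use: never). Cache: [M T B Y U S]
  23. access U: HIT. Next use of U: never. Cache: [M T B Y U S]
Total: 14 hits, 9 misses, 3 evictions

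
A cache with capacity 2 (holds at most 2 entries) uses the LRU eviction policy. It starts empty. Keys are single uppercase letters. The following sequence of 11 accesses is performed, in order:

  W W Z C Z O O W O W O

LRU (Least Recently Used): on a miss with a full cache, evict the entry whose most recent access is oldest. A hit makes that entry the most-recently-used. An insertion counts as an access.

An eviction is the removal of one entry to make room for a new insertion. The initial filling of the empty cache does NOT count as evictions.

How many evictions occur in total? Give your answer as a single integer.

Answer: 3

Derivation:
LRU simulation (capacity=2):
  1. access W: MISS. Cache (LRU->MRU): [W]
  2. access W: HIT. Cache (LRU->MRU): [W]
  3. access Z: MISS. Cache (LRU->MRU): [W Z]
  4. access C: MISS, evict W. Cache (LRU->MRU): [Z C]
  5. access Z: HIT. Cache (LRU->MRU): [C Z]
  6. access O: MISS, evict C. Cache (LRU->MRU): [Z O]
  7. access O: HIT. Cache (LRU->MRU): [Z O]
  8. access W: MISS, evict Z. Cache (LRU->MRU): [O W]
  9. access O: HIT. Cache (LRU->MRU): [W O]
  10. access W: HIT. Cache (LRU->MRU): [O W]
  11. access O: HIT. Cache (LRU->MRU): [W O]
Total: 6 hits, 5 misses, 3 evictions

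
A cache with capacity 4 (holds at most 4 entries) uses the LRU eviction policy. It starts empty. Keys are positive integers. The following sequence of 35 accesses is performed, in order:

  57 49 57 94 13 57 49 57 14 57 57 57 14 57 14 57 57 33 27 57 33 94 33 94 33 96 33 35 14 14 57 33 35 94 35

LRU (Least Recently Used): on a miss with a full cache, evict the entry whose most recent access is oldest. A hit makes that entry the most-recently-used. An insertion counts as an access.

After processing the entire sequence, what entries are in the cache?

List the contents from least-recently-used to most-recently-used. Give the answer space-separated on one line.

Answer: 57 33 94 35

Derivation:
LRU simulation (capacity=4):
  1. access 57: MISS. Cache (LRU->MRU): [57]
  2. access 49: MISS. Cache (LRU->MRU): [57 49]
  3. access 57: HIT. Cache (LRU->MRU): [49 57]
  4. access 94: MISS. Cache (LRU->MRU): [49 57 94]
  5. access 13: MISS. Cache (LRU->MRU): [49 57 94 13]
  6. access 57: HIT. Cache (LRU->MRU): [49 94 13 57]
  7. access 49: HIT. Cache (LRU->MRU): [94 13 57 49]
  8. access 57: HIT. Cache (LRU->MRU): [94 13 49 57]
  9. access 14: MISS, evict 94. Cache (LRU->MRU): [13 49 57 14]
  10. access 57: HIT. Cache (LRU->MRU): [13 49 14 57]
  11. access 57: HIT. Cache (LRU->MRU): [13 49 14 57]
  12. access 57: HIT. Cache (LRU->MRU): [13 49 14 57]
  13. access 14: HIT. Cache (LRU->MRU): [13 49 57 14]
  14. access 57: HIT. Cache (LRU->MRU): [13 49 14 57]
  15. access 14: HIT. Cache (LRU->MRU): [13 49 57 14]
  16. access 57: HIT. Cache (LRU->MRU): [13 49 14 57]
  17. access 57: HIT. Cache (LRU->MRU): [13 49 14 57]
  18. access 33: MISS, evict 13. Cache (LRU->MRU): [49 14 57 33]
  19. access 27: MISS, evict 49. Cache (LRU->MRU): [14 57 33 27]
  20. access 57: HIT. Cache (LRU->MRU): [14 33 27 57]
  21. access 33: HIT. Cache (LRU->MRU): [14 27 57 33]
  22. access 94: MISS, evict 14. Cache (LRU->MRU): [27 57 33 94]
  23. access 33: HIT. Cache (LRU->MRU): [27 57 94 33]
  24. access 94: HIT. Cache (LRU->MRU): [27 57 33 94]
  25. access 33: HIT. Cache (LRU->MRU): [27 57 94 33]
  26. access 96: MISS, evict 27. Cache (LRU->MRU): [57 94 33 96]
  27. access 33: HIT. Cache (LRU->MRU): [57 94 96 33]
  28. access 35: MISS, evict 57. Cache (LRU->MRU): [94 96 33 35]
  29. access 14: MISS, evict 94. Cache (LRU->MRU): [96 33 35 14]
  30. access 14: HIT. Cache (LRU->MRU): [96 33 35 14]
  31. access 57: MISS, evict 96. Cache (LRU->MRU): [33 35 14 57]
  32. access 33: HIT. Cache (LRU->MRU): [35 14 57 33]
  33. access 35: HIT. Cache (LRU->MRU): [14 57 33 35]
  34. access 94: MISS, evict 14. Cache (LRU->MRU): [57 33 35 94]
  35. access 35: HIT. Cache (LRU->MRU): [57 33 94 35]
Total: 22 hits, 13 misses, 9 evictions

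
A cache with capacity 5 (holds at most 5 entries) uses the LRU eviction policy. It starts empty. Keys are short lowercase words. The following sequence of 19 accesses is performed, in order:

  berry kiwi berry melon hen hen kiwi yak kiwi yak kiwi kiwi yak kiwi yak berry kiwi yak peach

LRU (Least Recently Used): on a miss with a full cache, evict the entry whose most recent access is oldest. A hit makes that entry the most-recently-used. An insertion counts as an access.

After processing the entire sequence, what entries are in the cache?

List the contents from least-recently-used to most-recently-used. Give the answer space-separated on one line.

Answer: hen berry kiwi yak peach

Derivation:
LRU simulation (capacity=5):
  1. access berry: MISS. Cache (LRU->MRU): [berry]
  2. access kiwi: MISS. Cache (LRU->MRU): [berry kiwi]
  3. access berry: HIT. Cache (LRU->MRU): [kiwi berry]
  4. access melon: MISS. Cache (LRU->MRU): [kiwi berry melon]
  5. access hen: MISS. Cache (LRU->MRU): [kiwi berry melon hen]
  6. access hen: HIT. Cache (LRU->MRU): [kiwi berry melon hen]
  7. access kiwi: HIT. Cache (LRU->MRU): [berry melon hen kiwi]
  8. access yak: MISS. Cache (LRU->MRU): [berry melon hen kiwi yak]
  9. access kiwi: HIT. Cache (LRU->MRU): [berry melon hen yak kiwi]
  10. access yak: HIT. Cache (LRU->MRU): [berry melon hen kiwi yak]
  11. access kiwi: HIT. Cache (LRU->MRU): [berry melon hen yak kiwi]
  12. access kiwi: HIT. Cache (LRU->MRU): [berry melon hen yak kiwi]
  13. access yak: HIT. Cache (LRU->MRU): [berry melon hen kiwi yak]
  14. access kiwi: HIT. Cache (LRU->MRU): [berry melon hen yak kiwi]
  15. access yak: HIT. Cache (LRU->MRU): [berry melon hen kiwi yak]
  16. access berry: HIT. Cache (LRU->MRU): [melon hen kiwi yak berry]
  17. access kiwi: HIT. Cache (LRU->MRU): [melon hen yak berry kiwi]
  18. access yak: HIT. Cache (LRU->MRU): [melon hen berry kiwi yak]
  19. access peach: MISS, evict melon. Cache (LRU->MRU): [hen berry kiwi yak peach]
Total: 13 hits, 6 misses, 1 evictions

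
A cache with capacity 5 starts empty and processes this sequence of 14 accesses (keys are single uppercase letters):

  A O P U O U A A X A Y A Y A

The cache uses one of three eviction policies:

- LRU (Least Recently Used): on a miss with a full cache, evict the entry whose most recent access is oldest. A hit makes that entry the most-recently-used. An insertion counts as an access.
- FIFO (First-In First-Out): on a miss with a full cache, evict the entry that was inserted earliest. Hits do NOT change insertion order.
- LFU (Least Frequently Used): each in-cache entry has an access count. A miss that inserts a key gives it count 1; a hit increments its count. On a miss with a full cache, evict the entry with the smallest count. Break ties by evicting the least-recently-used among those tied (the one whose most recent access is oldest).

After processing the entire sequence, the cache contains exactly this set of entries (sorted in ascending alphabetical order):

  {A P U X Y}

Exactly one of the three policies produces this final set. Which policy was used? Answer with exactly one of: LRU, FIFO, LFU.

Answer: FIFO

Derivation:
Simulating under each policy and comparing final sets:
  LRU: final set = {A O U X Y} -> differs
  FIFO: final set = {A P U X Y} -> MATCHES target
  LFU: final set = {A O U X Y} -> differs
Only FIFO produces the target set.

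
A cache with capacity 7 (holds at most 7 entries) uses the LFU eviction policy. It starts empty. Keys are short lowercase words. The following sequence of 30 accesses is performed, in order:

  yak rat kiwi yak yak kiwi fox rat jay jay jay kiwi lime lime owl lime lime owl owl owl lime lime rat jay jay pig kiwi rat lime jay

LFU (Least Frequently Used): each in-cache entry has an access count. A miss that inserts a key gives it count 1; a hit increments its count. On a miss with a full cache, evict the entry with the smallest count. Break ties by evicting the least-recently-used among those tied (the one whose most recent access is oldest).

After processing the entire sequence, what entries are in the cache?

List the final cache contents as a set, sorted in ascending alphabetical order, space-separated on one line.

LFU simulation (capacity=7):
  1. access yak: MISS. Cache: [yak(c=1)]
  2. access rat: MISS. Cache: [yak(c=1) rat(c=1)]
  3. access kiwi: MISS. Cache: [yak(c=1) rat(c=1) kiwi(c=1)]
  4. access yak: HIT, count now 2. Cache: [rat(c=1) kiwi(c=1) yak(c=2)]
  5. access yak: HIT, count now 3. Cache: [rat(c=1) kiwi(c=1) yak(c=3)]
  6. access kiwi: HIT, count now 2. Cache: [rat(c=1) kiwi(c=2) yak(c=3)]
  7. access fox: MISS. Cache: [rat(c=1) fox(c=1) kiwi(c=2) yak(c=3)]
  8. access rat: HIT, count now 2. Cache: [fox(c=1) kiwi(c=2) rat(c=2) yak(c=3)]
  9. access jay: MISS. Cache: [fox(c=1) jay(c=1) kiwi(c=2) rat(c=2) yak(c=3)]
  10. access jay: HIT, count now 2. Cache: [fox(c=1) kiwi(c=2) rat(c=2) jay(c=2) yak(c=3)]
  11. access jay: HIT, count now 3. Cache: [fox(c=1) kiwi(c=2) rat(c=2) yak(c=3) jay(c=3)]
  12. access kiwi: HIT, count now 3. Cache: [fox(c=1) rat(c=2) yak(c=3) jay(c=3) kiwi(c=3)]
  13. access lime: MISS. Cache: [fox(c=1) lime(c=1) rat(c=2) yak(c=3) jay(c=3) kiwi(c=3)]
  14. access lime: HIT, count now 2. Cache: [fox(c=1) rat(c=2) lime(c=2) yak(c=3) jay(c=3) kiwi(c=3)]
  15. access owl: MISS. Cache: [fox(c=1) owl(c=1) rat(c=2) lime(c=2) yak(c=3) jay(c=3) kiwi(c=3)]
  16. access lime: HIT, count now 3. Cache: [fox(c=1) owl(c=1) rat(c=2) yak(c=3) jay(c=3) kiwi(c=3) lime(c=3)]
  17. access lime: HIT, count now 4. Cache: [fox(c=1) owl(c=1) rat(c=2) yak(c=3) jay(c=3) kiwi(c=3) lime(c=4)]
  18. access owl: HIT, count now 2. Cache: [fox(c=1) rat(c=2) owl(c=2) yak(c=3) jay(c=3) kiwi(c=3) lime(c=4)]
  19. access owl: HIT, count now 3. Cache: [fox(c=1) rat(c=2) yak(c=3) jay(c=3) kiwi(c=3) owl(c=3) lime(c=4)]
  20. access owl: HIT, count now 4. Cache: [fox(c=1) rat(c=2) yak(c=3) jay(c=3) kiwi(c=3) lime(c=4) owl(c=4)]
  21. access lime: HIT, count now 5. Cache: [fox(c=1) rat(c=2) yak(c=3) jay(c=3) kiwi(c=3) owl(c=4) lime(c=5)]
  22. access lime: HIT, count now 6. Cache: [fox(c=1) rat(c=2) yak(c=3) jay(c=3) kiwi(c=3) owl(c=4) lime(c=6)]
  23. access rat: HIT, count now 3. Cache: [fox(c=1) yak(c=3) jay(c=3) kiwi(c=3) rat(c=3) owl(c=4) lime(c=6)]
  24. access jay: HIT, count now 4. Cache: [fox(c=1) yak(c=3) kiwi(c=3) rat(c=3) owl(c=4) jay(c=4) lime(c=6)]
  25. access jay: HIT, count now 5. Cache: [fox(c=1) yak(c=3) kiwi(c=3) rat(c=3) owl(c=4) jay(c=5) lime(c=6)]
  26. access pig: MISS, evict fox(c=1). Cache: [pig(c=1) yak(c=3) kiwi(c=3) rat(c=3) owl(c=4) jay(c=5) lime(c=6)]
  27. access kiwi: HIT, count now 4. Cache: [pig(c=1) yak(c=3) rat(c=3) owl(c=4) kiwi(c=4) jay(c=5) lime(c=6)]
  28. access rat: HIT, count now 4. Cache: [pig(c=1) yak(c=3) owl(c=4) kiwi(c=4) rat(c=4) jay(c=5) lime(c=6)]
  29. access lime: HIT, count now 7. Cache: [pig(c=1) yak(c=3) owl(c=4) kiwi(c=4) rat(c=4) jay(c=5) lime(c=7)]
  30. access jay: HIT, count now 6. Cache: [pig(c=1) yak(c=3) owl(c=4) kiwi(c=4) rat(c=4) jay(c=6) lime(c=7)]
Total: 22 hits, 8 misses, 1 evictions

Answer: jay kiwi lime owl pig rat yak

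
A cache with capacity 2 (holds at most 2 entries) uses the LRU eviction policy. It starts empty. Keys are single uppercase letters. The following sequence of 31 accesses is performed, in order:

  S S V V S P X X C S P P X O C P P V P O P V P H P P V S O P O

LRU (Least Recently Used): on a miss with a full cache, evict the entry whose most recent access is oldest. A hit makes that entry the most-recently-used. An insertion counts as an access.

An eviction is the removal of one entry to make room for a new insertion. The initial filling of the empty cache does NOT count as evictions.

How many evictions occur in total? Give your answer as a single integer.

LRU simulation (capacity=2):
  1. access S: MISS. Cache (LRU->MRU): [S]
  2. access S: HIT. Cache (LRU->MRU): [S]
  3. access V: MISS. Cache (LRU->MRU): [S V]
  4. access V: HIT. Cache (LRU->MRU): [S V]
  5. access S: HIT. Cache (LRU->MRU): [V S]
  6. access P: MISS, evict V. Cache (LRU->MRU): [S P]
  7. access X: MISS, evict S. Cache (LRU->MRU): [P X]
  8. access X: HIT. Cache (LRU->MRU): [P X]
  9. access C: MISS, evict P. Cache (LRU->MRU): [X C]
  10. access S: MISS, evict X. Cache (LRU->MRU): [C S]
  11. access P: MISS, evict C. Cache (LRU->MRU): [S P]
  12. access P: HIT. Cache (LRU->MRU): [S P]
  13. access X: MISS, evict S. Cache (LRU->MRU): [P X]
  14. access O: MISS, evict P. Cache (LRU->MRU): [X O]
  15. access C: MISS, evict X. Cache (LRU->MRU): [O C]
  16. access P: MISS, evict O. Cache (LRU->MRU): [C P]
  17. access P: HIT. Cache (LRU->MRU): [C P]
  18. access V: MISS, evict C. Cache (LRU->MRU): [P V]
  19. access P: HIT. Cache (LRU->MRU): [V P]
  20. access O: MISS, evict V. Cache (LRU->MRU): [P O]
  21. access P: HIT. Cache (LRU->MRU): [O P]
  22. access V: MISS, evict O. Cache (LRU->MRU): [P V]
  23. access P: HIT. Cache (LRU->MRU): [V P]
  24. access H: MISS, evict V. Cache (LRU->MRU): [P H]
  25. access P: HIT. Cache (LRU->MRU): [H P]
  26. access P: HIT. Cache (LRU->MRU): [H P]
  27. access V: MISS, evict H. Cache (LRU->MRU): [P V]
  28. access S: MISS, evict P. Cache (LRU->MRU): [V S]
  29. access O: MISS, evict V. Cache (LRU->MRU): [S O]
  30. access P: MISS, evict S. Cache (LRU->MRU): [O P]
  31. access O: HIT. Cache (LRU->MRU): [P O]
Total: 12 hits, 19 misses, 17 evictions

Answer: 17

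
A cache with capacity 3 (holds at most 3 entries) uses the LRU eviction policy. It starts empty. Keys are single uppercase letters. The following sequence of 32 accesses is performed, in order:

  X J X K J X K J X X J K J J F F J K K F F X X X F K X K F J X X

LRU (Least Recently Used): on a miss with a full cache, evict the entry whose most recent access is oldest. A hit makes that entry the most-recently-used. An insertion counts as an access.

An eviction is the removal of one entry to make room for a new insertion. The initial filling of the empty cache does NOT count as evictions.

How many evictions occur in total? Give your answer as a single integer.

LRU simulation (capacity=3):
  1. access X: MISS. Cache (LRU->MRU): [X]
  2. access J: MISS. Cache (LRU->MRU): [X J]
  3. access X: HIT. Cache (LRU->MRU): [J X]
  4. access K: MISS. Cache (LRU->MRU): [J X K]
  5. access J: HIT. Cache (LRU->MRU): [X K J]
  6. access X: HIT. Cache (LRU->MRU): [K J X]
  7. access K: HIT. Cache (LRU->MRU): [J X K]
  8. access J: HIT. Cache (LRU->MRU): [X K J]
  9. access X: HIT. Cache (LRU->MRU): [K J X]
  10. access X: HIT. Cache (LRU->MRU): [K J X]
  11. access J: HIT. Cache (LRU->MRU): [K X J]
  12. access K: HIT. Cache (LRU->MRU): [X J K]
  13. access J: HIT. Cache (LRU->MRU): [X K J]
  14. access J: HIT. Cache (LRU->MRU): [X K J]
  15. access F: MISS, evict X. Cache (LRU->MRU): [K J F]
  16. access F: HIT. Cache (LRU->MRU): [K J F]
  17. access J: HIT. Cache (LRU->MRU): [K F J]
  18. access K: HIT. Cache (LRU->MRU): [F J K]
  19. access K: HIT. Cache (LRU->MRU): [F J K]
  20. access F: HIT. Cache (LRU->MRU): [J K F]
  21. access F: HIT. Cache (LRU->MRU): [J K F]
  22. access X: MISS, evict J. Cache (LRU->MRU): [K F X]
  23. access X: HIT. Cache (LRU->MRU): [K F X]
  24. access X: HIT. Cache (LRU->MRU): [K F X]
  25. access F: HIT. Cache (LRU->MRU): [K X F]
  26. access K: HIT. Cache (LRU->MRU): [X F K]
  27. access X: HIT. Cache (LRU->MRU): [F K X]
  28. access K: HIT. Cache (LRU->MRU): [F X K]
  29. access F: HIT. Cache (LRU->MRU): [X K F]
  30. access J: MISS, evict X. Cache (LRU->MRU): [K F J]
  31. access X: MISS, evict K. Cache (LRU->MRU): [F J X]
  32. access X: HIT. Cache (LRU->MRU): [F J X]
Total: 25 hits, 7 misses, 4 evictions

Answer: 4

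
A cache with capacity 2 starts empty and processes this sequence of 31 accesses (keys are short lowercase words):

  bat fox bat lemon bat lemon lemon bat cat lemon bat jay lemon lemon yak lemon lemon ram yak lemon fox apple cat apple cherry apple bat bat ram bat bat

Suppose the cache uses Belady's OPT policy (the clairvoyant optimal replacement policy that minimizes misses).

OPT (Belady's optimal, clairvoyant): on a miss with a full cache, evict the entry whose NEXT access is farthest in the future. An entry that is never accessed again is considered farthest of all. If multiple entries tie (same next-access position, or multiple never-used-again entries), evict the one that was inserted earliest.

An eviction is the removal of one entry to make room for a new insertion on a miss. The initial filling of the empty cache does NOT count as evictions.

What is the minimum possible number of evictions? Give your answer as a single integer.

OPT (Belady) simulation (capacity=2):
  1. access bat: MISS. Cache: [bat]
  2. access fox: MISS. Cache: [bat fox]
  3. access bat: HIT. Next use of bat: step 5. Cache: [bat fox]
  4. access lemon: MISS, evict fox (next use: step 21). Cache: [bat lemon]
  5. access bat: HIT. Next use of bat: step 8. Cache: [bat lemon]
  6. access lemon: HIT. Next use of lemon: step 7. Cache: [bat lemon]
  7. access lemon: HIT. Next use of lemon: step 10. Cache: [bat lemon]
  8. access bat: HIT. Next use of bat: step 11. Cache: [bat lemon]
  9. access cat: MISS, evict bat (next use: step 11). Cache: [lemon cat]
  10. access lemon: HIT. Next use of lemon: step 13. Cache: [lemon cat]
  11. access bat: MISS, evict cat (next use: step 23). Cache: [lemon bat]
  12. access jay: MISS, evict bat (next use: step 27). Cache: [lemon jay]
  13. access lemon: HIT. Next use of lemon: step 14. Cache: [lemon jay]
  14. access lemon: HIT. Next use of lemon: step 16. Cache: [lemon jay]
  15. access yak: MISS, evict jay (next use: never). Cache: [lemon yak]
  16. access lemon: HIT. Next use of lemon: step 17. Cache: [lemon yak]
  17. access lemon: HIT. Next use of lemon: step 20. Cache: [lemon yak]
  18. access ram: MISS, evict lemon (next use: step 20). Cache: [yak ram]
  19. access yak: HIT. Next use of yak: never. Cache: [yak ram]
  20. access lemon: MISS, evict yak (next use: never). Cache: [ram lemon]
  21. access fox: MISS, evict lemon (next use: never). Cache: [ram fox]
  22. access apple: MISS, evict fox (next use: never). Cache: [ram apple]
  23. access cat: MISS, evict ram (next use: step 29). Cache: [apple cat]
  24. access apple: HIT. Next use of apple: step 26. Cache: [apple cat]
  25. access cherry: MISS, evict cat (next use: never). Cache: [apple cherry]
  26. access apple: HIT. Next use of apple: never. Cache: [apple cherry]
  27. access bat: MISS, evict apple (next use: never). Cache: [cherry bat]
  28. access bat: HIT. Next use of bat: step 30. Cache: [cherry bat]
  29. access ram: MISS, evict cherry (next use: never). Cache: [bat ram]
  30. access bat: HIT. Next use of bat: step 31. Cache: [bat ram]
  31. access bat: HIT. Next use of bat: never. Cache: [bat ram]
Total: 16 hits, 15 misses, 13 evictions

Answer: 13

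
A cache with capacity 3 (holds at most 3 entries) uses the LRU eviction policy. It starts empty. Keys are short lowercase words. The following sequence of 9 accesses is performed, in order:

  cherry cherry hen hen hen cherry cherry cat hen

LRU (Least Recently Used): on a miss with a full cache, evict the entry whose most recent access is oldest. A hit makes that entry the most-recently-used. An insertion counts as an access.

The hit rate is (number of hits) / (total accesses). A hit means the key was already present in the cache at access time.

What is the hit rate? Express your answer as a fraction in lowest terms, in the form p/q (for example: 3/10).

LRU simulation (capacity=3):
  1. access cherry: MISS. Cache (LRU->MRU): [cherry]
  2. access cherry: HIT. Cache (LRU->MRU): [cherry]
  3. access hen: MISS. Cache (LRU->MRU): [cherry hen]
  4. access hen: HIT. Cache (LRU->MRU): [cherry hen]
  5. access hen: HIT. Cache (LRU->MRU): [cherry hen]
  6. access cherry: HIT. Cache (LRU->MRU): [hen cherry]
  7. access cherry: HIT. Cache (LRU->MRU): [hen cherry]
  8. access cat: MISS. Cache (LRU->MRU): [hen cherry cat]
  9. access hen: HIT. Cache (LRU->MRU): [cherry cat hen]
Total: 6 hits, 3 misses, 0 evictions

Hit rate = 6/9 = 2/3

Answer: 2/3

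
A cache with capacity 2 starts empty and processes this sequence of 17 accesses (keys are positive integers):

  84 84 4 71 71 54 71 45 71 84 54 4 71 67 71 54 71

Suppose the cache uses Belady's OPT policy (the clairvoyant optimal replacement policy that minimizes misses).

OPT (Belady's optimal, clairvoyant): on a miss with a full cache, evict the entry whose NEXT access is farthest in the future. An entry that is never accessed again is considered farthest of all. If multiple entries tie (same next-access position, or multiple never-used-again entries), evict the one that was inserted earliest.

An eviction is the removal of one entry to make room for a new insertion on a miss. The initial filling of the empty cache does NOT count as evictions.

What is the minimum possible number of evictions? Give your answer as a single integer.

Answer: 8

Derivation:
OPT (Belady) simulation (capacity=2):
  1. access 84: MISS. Cache: [84]
  2. access 84: HIT. Next use of 84: step 10. Cache: [84]
  3. access 4: MISS. Cache: [84 4]
  4. access 71: MISS, evict 4 (next use: step 12). Cache: [84 71]
  5. access 71: HIT. Next use of 71: step 7. Cache: [84 71]
  6. access 54: MISS, evict 84 (next use: step 10). Cache: [71 54]
  7. access 71: HIT. Next use of 71: step 9. Cache: [71 54]
  8. access 45: MISS, evict 54 (next use: step 11). Cache: [71 45]
  9. access 71: HIT. Next use of 71: step 13. Cache: [71 45]
  10. access 84: MISS, evict 45 (next use: never). Cache: [71 84]
  11. access 54: MISS, evict 84 (next use: never). Cache: [71 54]
  12. access 4: MISS, evict 54 (next use: step 16). Cache: [71 4]
  13. access 71: HIT. Next use of 71: step 15. Cache: [71 4]
  14. access 67: MISS, evict 4 (next use: never). Cache: [71 67]
  15. access 71: HIT. Next use of 71: step 17. Cache: [71 67]
  16. access 54: MISS, evict 67 (next use: never). Cache: [71 54]
  17. access 71: HIT. Next use of 71: never. Cache: [71 54]
Total: 7 hits, 10 misses, 8 evictions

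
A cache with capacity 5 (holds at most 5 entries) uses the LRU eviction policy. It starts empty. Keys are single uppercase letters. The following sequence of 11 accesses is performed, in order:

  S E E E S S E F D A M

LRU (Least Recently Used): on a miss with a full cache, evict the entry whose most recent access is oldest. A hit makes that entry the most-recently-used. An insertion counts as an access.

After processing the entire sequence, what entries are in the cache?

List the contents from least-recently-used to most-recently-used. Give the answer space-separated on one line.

Answer: E F D A M

Derivation:
LRU simulation (capacity=5):
  1. access S: MISS. Cache (LRU->MRU): [S]
  2. access E: MISS. Cache (LRU->MRU): [S E]
  3. access E: HIT. Cache (LRU->MRU): [S E]
  4. access E: HIT. Cache (LRU->MRU): [S E]
  5. access S: HIT. Cache (LRU->MRU): [E S]
  6. access S: HIT. Cache (LRU->MRU): [E S]
  7. access E: HIT. Cache (LRU->MRU): [S E]
  8. access F: MISS. Cache (LRU->MRU): [S E F]
  9. access D: MISS. Cache (LRU->MRU): [S E F D]
  10. access A: MISS. Cache (LRU->MRU): [S E F D A]
  11. access M: MISS, evict S. Cache (LRU->MRU): [E F D A M]
Total: 5 hits, 6 misses, 1 evictions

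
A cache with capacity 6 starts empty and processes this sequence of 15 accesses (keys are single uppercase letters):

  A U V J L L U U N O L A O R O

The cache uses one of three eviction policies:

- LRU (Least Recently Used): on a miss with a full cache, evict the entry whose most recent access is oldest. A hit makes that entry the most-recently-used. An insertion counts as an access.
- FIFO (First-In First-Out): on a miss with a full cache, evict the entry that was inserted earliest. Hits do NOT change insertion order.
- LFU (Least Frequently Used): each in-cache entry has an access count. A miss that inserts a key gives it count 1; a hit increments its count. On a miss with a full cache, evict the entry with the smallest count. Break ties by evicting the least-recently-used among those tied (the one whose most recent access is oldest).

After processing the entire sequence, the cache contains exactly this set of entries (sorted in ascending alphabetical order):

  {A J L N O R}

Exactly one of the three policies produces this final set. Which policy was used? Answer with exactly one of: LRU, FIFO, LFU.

Simulating under each policy and comparing final sets:
  LRU: final set = {A L N O R U} -> differs
  FIFO: final set = {A J L N O R} -> MATCHES target
  LFU: final set = {A L N O R U} -> differs
Only FIFO produces the target set.

Answer: FIFO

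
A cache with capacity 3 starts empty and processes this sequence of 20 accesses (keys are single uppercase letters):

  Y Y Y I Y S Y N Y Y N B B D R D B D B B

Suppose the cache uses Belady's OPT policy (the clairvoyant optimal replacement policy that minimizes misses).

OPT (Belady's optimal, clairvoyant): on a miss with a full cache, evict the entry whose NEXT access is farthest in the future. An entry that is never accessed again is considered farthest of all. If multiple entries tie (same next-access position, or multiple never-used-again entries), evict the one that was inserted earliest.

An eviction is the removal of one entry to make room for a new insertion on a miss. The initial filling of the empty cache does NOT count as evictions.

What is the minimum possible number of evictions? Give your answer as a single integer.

OPT (Belady) simulation (capacity=3):
  1. access Y: MISS. Cache: [Y]
  2. access Y: HIT. Next use of Y: step 3. Cache: [Y]
  3. access Y: HIT. Next use of Y: step 5. Cache: [Y]
  4. access I: MISS. Cache: [Y I]
  5. access Y: HIT. Next use of Y: step 7. Cache: [Y I]
  6. access S: MISS. Cache: [Y I S]
  7. access Y: HIT. Next use of Y: step 9. Cache: [Y I S]
  8. access N: MISS, evict I (next use: never). Cache: [Y S N]
  9. access Y: HIT. Next use of Y: step 10. Cache: [Y S N]
  10. access Y: HIT. Next use of Y: never. Cache: [Y S N]
  11. access N: HIT. Next use of N: never. Cache: [Y S N]
  12. access B: MISS, evict Y (next use: never). Cache: [S N B]
  13. access B: HIT. Next use of B: step 17. Cache: [S N B]
  14. access D: MISS, evict S (next use: never). Cache: [N B D]
  15. access R: MISS, evict N (next use: never). Cache: [B D R]
  16. access D: HIT. Next use of D: step 18. Cache: [B D R]
  17. access B: HIT. Next use of B: step 19. Cache: [B D R]
  18. access D: HIT. Next use of D: never. Cache: [B D R]
  19. access B: HIT. Next use of B: step 20. Cache: [B D R]
  20. access B: HIT. Next use of B: never. Cache: [B D R]
Total: 13 hits, 7 misses, 4 evictions

Answer: 4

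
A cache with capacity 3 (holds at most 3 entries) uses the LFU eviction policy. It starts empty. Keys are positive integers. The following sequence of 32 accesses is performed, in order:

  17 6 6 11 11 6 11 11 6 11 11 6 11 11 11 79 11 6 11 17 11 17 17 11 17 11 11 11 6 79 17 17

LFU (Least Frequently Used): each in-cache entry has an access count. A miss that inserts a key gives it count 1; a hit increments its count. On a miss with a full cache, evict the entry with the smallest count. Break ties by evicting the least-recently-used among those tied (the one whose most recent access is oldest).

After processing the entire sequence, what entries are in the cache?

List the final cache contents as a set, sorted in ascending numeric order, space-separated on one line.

LFU simulation (capacity=3):
  1. access 17: MISS. Cache: [17(c=1)]
  2. access 6: MISS. Cache: [17(c=1) 6(c=1)]
  3. access 6: HIT, count now 2. Cache: [17(c=1) 6(c=2)]
  4. access 11: MISS. Cache: [17(c=1) 11(c=1) 6(c=2)]
  5. access 11: HIT, count now 2. Cache: [17(c=1) 6(c=2) 11(c=2)]
  6. access 6: HIT, count now 3. Cache: [17(c=1) 11(c=2) 6(c=3)]
  7. access 11: HIT, count now 3. Cache: [17(c=1) 6(c=3) 11(c=3)]
  8. access 11: HIT, count now 4. Cache: [17(c=1) 6(c=3) 11(c=4)]
  9. access 6: HIT, count now 4. Cache: [17(c=1) 11(c=4) 6(c=4)]
  10. access 11: HIT, count now 5. Cache: [17(c=1) 6(c=4) 11(c=5)]
  11. access 11: HIT, count now 6. Cache: [17(c=1) 6(c=4) 11(c=6)]
  12. access 6: HIT, count now 5. Cache: [17(c=1) 6(c=5) 11(c=6)]
  13. access 11: HIT, count now 7. Cache: [17(c=1) 6(c=5) 11(c=7)]
  14. access 11: HIT, count now 8. Cache: [17(c=1) 6(c=5) 11(c=8)]
  15. access 11: HIT, count now 9. Cache: [17(c=1) 6(c=5) 11(c=9)]
  16. access 79: MISS, evict 17(c=1). Cache: [79(c=1) 6(c=5) 11(c=9)]
  17. access 11: HIT, count now 10. Cache: [79(c=1) 6(c=5) 11(c=10)]
  18. access 6: HIT, count now 6. Cache: [79(c=1) 6(c=6) 11(c=10)]
  19. access 11: HIT, count now 11. Cache: [79(c=1) 6(c=6) 11(c=11)]
  20. access 17: MISS, evict 79(c=1). Cache: [17(c=1) 6(c=6) 11(c=11)]
  21. access 11: HIT, count now 12. Cache: [17(c=1) 6(c=6) 11(c=12)]
  22. access 17: HIT, count now 2. Cache: [17(c=2) 6(c=6) 11(c=12)]
  23. access 17: HIT, count now 3. Cache: [17(c=3) 6(c=6) 11(c=12)]
  24. access 11: HIT, count now 13. Cache: [17(c=3) 6(c=6) 11(c=13)]
  25. access 17: HIT, count now 4. Cache: [17(c=4) 6(c=6) 11(c=13)]
  26. access 11: HIT, count now 14. Cache: [17(c=4) 6(c=6) 11(c=14)]
  27. access 11: HIT, count now 15. Cache: [17(c=4) 6(c=6) 11(c=15)]
  28. access 11: HIT, count now 16. Cache: [17(c=4) 6(c=6) 11(c=16)]
  29. access 6: HIT, count now 7. Cache: [17(c=4) 6(c=7) 11(c=16)]
  30. access 79: MISS, evict 17(c=4). Cache: [79(c=1) 6(c=7) 11(c=16)]
  31. access 17: MISS, evict 79(c=1). Cache: [17(c=1) 6(c=7) 11(c=16)]
  32. access 17: HIT, count now 2. Cache: [17(c=2) 6(c=7) 11(c=16)]
Total: 25 hits, 7 misses, 4 evictions

Answer: 6 11 17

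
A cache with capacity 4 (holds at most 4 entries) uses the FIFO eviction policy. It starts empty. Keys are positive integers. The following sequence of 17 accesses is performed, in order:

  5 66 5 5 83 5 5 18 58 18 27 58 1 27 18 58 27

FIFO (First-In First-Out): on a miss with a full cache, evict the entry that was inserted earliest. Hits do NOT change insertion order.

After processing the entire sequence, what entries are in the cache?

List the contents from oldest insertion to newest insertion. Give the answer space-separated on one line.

Answer: 18 58 27 1

Derivation:
FIFO simulation (capacity=4):
  1. access 5: MISS. Cache (old->new): [5]
  2. access 66: MISS. Cache (old->new): [5 66]
  3. access 5: HIT. Cache (old->new): [5 66]
  4. access 5: HIT. Cache (old->new): [5 66]
  5. access 83: MISS. Cache (old->new): [5 66 83]
  6. access 5: HIT. Cache (old->new): [5 66 83]
  7. access 5: HIT. Cache (old->new): [5 66 83]
  8. access 18: MISS. Cache (old->new): [5 66 83 18]
  9. access 58: MISS, evict 5. Cache (old->new): [66 83 18 58]
  10. access 18: HIT. Cache (old->new): [66 83 18 58]
  11. access 27: MISS, evict 66. Cache (old->new): [83 18 58 27]
  12. access 58: HIT. Cache (old->new): [83 18 58 27]
  13. access 1: MISS, evict 83. Cache (old->new): [18 58 27 1]
  14. access 27: HIT. Cache (old->new): [18 58 27 1]
  15. access 18: HIT. Cache (old->new): [18 58 27 1]
  16. access 58: HIT. Cache (old->new): [18 58 27 1]
  17. access 27: HIT. Cache (old->new): [18 58 27 1]
Total: 10 hits, 7 misses, 3 evictions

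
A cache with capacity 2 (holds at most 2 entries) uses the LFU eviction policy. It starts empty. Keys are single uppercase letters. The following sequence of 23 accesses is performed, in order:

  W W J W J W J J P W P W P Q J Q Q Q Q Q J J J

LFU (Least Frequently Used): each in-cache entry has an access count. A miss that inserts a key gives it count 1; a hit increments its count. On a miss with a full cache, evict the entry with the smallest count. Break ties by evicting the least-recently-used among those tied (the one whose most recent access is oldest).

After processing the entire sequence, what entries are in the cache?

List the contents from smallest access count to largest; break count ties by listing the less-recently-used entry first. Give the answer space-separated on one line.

Answer: Q J

Derivation:
LFU simulation (capacity=2):
  1. access W: MISS. Cache: [W(c=1)]
  2. access W: HIT, count now 2. Cache: [W(c=2)]
  3. access J: MISS. Cache: [J(c=1) W(c=2)]
  4. access W: HIT, count now 3. Cache: [J(c=1) W(c=3)]
  5. access J: HIT, count now 2. Cache: [J(c=2) W(c=3)]
  6. access W: HIT, count now 4. Cache: [J(c=2) W(c=4)]
  7. access J: HIT, count now 3. Cache: [J(c=3) W(c=4)]
  8. access J: HIT, count now 4. Cache: [W(c=4) J(c=4)]
  9. access P: MISS, evict W(c=4). Cache: [P(c=1) J(c=4)]
  10. access W: MISS, evict P(c=1). Cache: [W(c=1) J(c=4)]
  11. access P: MISS, evict W(c=1). Cache: [P(c=1) J(c=4)]
  12. access W: MISS, evict P(c=1). Cache: [W(c=1) J(c=4)]
  13. access P: MISS, evict W(c=1). Cache: [P(c=1) J(c=4)]
  14. access Q: MISS, evict P(c=1). Cache: [Q(c=1) J(c=4)]
  15. access J: HIT, count now 5. Cache: [Q(c=1) J(c=5)]
  16. access Q: HIT, count now 2. Cache: [Q(c=2) J(c=5)]
  17. access Q: HIT, count now 3. Cache: [Q(c=3) J(c=5)]
  18. access Q: HIT, count now 4. Cache: [Q(c=4) J(c=5)]
  19. access Q: HIT, count now 5. Cache: [J(c=5) Q(c=5)]
  20. access Q: HIT, count now 6. Cache: [J(c=5) Q(c=6)]
  21. access J: HIT, count now 6. Cache: [Q(c=6) J(c=6)]
  22. access J: HIT, count now 7. Cache: [Q(c=6) J(c=7)]
  23. access J: HIT, count now 8. Cache: [Q(c=6) J(c=8)]
Total: 15 hits, 8 misses, 6 evictions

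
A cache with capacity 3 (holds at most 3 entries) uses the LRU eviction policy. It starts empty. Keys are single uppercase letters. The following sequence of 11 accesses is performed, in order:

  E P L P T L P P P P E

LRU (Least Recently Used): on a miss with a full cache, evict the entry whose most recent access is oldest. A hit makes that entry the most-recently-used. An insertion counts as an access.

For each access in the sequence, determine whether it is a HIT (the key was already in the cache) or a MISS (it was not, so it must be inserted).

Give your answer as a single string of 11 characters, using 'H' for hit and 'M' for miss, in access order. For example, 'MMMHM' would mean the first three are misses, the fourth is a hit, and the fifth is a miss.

Answer: MMMHMHHHHHM

Derivation:
LRU simulation (capacity=3):
  1. access E: MISS. Cache (LRU->MRU): [E]
  2. access P: MISS. Cache (LRU->MRU): [E P]
  3. access L: MISS. Cache (LRU->MRU): [E P L]
  4. access P: HIT. Cache (LRU->MRU): [E L P]
  5. access T: MISS, evict E. Cache (LRU->MRU): [L P T]
  6. access L: HIT. Cache (LRU->MRU): [P T L]
  7. access P: HIT. Cache (LRU->MRU): [T L P]
  8. access P: HIT. Cache (LRU->MRU): [T L P]
  9. access P: HIT. Cache (LRU->MRU): [T L P]
  10. access P: HIT. Cache (LRU->MRU): [T L P]
  11. access E: MISS, evict T. Cache (LRU->MRU): [L P E]
Total: 6 hits, 5 misses, 2 evictions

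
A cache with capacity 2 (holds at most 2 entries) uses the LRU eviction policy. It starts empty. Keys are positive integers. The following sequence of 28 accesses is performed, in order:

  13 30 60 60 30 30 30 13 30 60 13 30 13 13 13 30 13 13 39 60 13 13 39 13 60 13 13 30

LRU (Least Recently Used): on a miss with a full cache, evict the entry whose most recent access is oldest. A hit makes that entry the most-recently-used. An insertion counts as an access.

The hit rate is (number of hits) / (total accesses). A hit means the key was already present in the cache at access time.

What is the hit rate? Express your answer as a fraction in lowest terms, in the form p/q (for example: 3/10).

Answer: 15/28

Derivation:
LRU simulation (capacity=2):
  1. access 13: MISS. Cache (LRU->MRU): [13]
  2. access 30: MISS. Cache (LRU->MRU): [13 30]
  3. access 60: MISS, evict 13. Cache (LRU->MRU): [30 60]
  4. access 60: HIT. Cache (LRU->MRU): [30 60]
  5. access 30: HIT. Cache (LRU->MRU): [60 30]
  6. access 30: HIT. Cache (LRU->MRU): [60 30]
  7. access 30: HIT. Cache (LRU->MRU): [60 30]
  8. access 13: MISS, evict 60. Cache (LRU->MRU): [30 13]
  9. access 30: HIT. Cache (LRU->MRU): [13 30]
  10. access 60: MISS, evict 13. Cache (LRU->MRU): [30 60]
  11. access 13: MISS, evict 30. Cache (LRU->MRU): [60 13]
  12. access 30: MISS, evict 60. Cache (LRU->MRU): [13 30]
  13. access 13: HIT. Cache (LRU->MRU): [30 13]
  14. access 13: HIT. Cache (LRU->MRU): [30 13]
  15. access 13: HIT. Cache (LRU->MRU): [30 13]
  16. access 30: HIT. Cache (LRU->MRU): [13 30]
  17. access 13: HIT. Cache (LRU->MRU): [30 13]
  18. access 13: HIT. Cache (LRU->MRU): [30 13]
  19. access 39: MISS, evict 30. Cache (LRU->MRU): [13 39]
  20. access 60: MISS, evict 13. Cache (LRU->MRU): [39 60]
  21. access 13: MISS, evict 39. Cache (LRU->MRU): [60 13]
  22. access 13: HIT. Cache (LRU->MRU): [60 13]
  23. access 39: MISS, evict 60. Cache (LRU->MRU): [13 39]
  24. access 13: HIT. Cache (LRU->MRU): [39 13]
  25. access 60: MISS, evict 39. Cache (LRU->MRU): [13 60]
  26. access 13: HIT. Cache (LRU->MRU): [60 13]
  27. access 13: HIT. Cache (LRU->MRU): [60 13]
  28. access 30: MISS, evict 60. Cache (LRU->MRU): [13 30]
Total: 15 hits, 13 misses, 11 evictions

Hit rate = 15/28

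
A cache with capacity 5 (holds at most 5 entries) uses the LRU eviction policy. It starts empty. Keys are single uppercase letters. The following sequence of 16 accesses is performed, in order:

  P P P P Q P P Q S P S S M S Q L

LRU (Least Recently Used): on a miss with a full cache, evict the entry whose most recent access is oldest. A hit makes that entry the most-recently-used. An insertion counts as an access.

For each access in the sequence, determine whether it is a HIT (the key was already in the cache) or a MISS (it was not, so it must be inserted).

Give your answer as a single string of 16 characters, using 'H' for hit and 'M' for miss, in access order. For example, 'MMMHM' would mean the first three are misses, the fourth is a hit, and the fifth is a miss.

Answer: MHHHMHHHMHHHMHHM

Derivation:
LRU simulation (capacity=5):
  1. access P: MISS. Cache (LRU->MRU): [P]
  2. access P: HIT. Cache (LRU->MRU): [P]
  3. access P: HIT. Cache (LRU->MRU): [P]
  4. access P: HIT. Cache (LRU->MRU): [P]
  5. access Q: MISS. Cache (LRU->MRU): [P Q]
  6. access P: HIT. Cache (LRU->MRU): [Q P]
  7. access P: HIT. Cache (LRU->MRU): [Q P]
  8. access Q: HIT. Cache (LRU->MRU): [P Q]
  9. access S: MISS. Cache (LRU->MRU): [P Q S]
  10. access P: HIT. Cache (LRU->MRU): [Q S P]
  11. access S: HIT. Cache (LRU->MRU): [Q P S]
  12. access S: HIT. Cache (LRU->MRU): [Q P S]
  13. access M: MISS. Cache (LRU->MRU): [Q P S M]
  14. access S: HIT. Cache (LRU->MRU): [Q P M S]
  15. access Q: HIT. Cache (LRU->MRU): [P M S Q]
  16. access L: MISS. Cache (LRU->MRU): [P M S Q L]
Total: 11 hits, 5 misses, 0 evictions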